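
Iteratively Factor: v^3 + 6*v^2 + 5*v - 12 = (v + 3)*(v^2 + 3*v - 4) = (v + 3)*(v + 4)*(v - 1)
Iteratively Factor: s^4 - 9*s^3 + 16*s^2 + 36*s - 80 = (s - 5)*(s^3 - 4*s^2 - 4*s + 16) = (s - 5)*(s - 4)*(s^2 - 4) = (s - 5)*(s - 4)*(s + 2)*(s - 2)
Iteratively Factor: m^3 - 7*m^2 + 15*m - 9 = (m - 3)*(m^2 - 4*m + 3) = (m - 3)^2*(m - 1)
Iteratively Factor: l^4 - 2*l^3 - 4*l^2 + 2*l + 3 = (l + 1)*(l^3 - 3*l^2 - l + 3) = (l - 3)*(l + 1)*(l^2 - 1) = (l - 3)*(l + 1)^2*(l - 1)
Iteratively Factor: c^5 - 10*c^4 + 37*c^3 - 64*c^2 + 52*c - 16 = (c - 4)*(c^4 - 6*c^3 + 13*c^2 - 12*c + 4) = (c - 4)*(c - 2)*(c^3 - 4*c^2 + 5*c - 2) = (c - 4)*(c - 2)*(c - 1)*(c^2 - 3*c + 2) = (c - 4)*(c - 2)*(c - 1)^2*(c - 2)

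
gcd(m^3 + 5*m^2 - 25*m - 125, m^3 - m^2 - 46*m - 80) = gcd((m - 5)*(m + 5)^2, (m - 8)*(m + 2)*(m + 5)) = m + 5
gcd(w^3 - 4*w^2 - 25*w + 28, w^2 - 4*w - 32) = w + 4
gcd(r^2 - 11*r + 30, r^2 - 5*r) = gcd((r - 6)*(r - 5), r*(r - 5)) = r - 5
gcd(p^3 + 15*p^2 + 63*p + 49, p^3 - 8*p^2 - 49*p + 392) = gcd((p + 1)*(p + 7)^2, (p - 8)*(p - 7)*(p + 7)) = p + 7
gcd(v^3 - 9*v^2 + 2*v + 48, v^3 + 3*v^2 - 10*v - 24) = v^2 - v - 6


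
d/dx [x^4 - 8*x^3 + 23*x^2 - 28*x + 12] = 4*x^3 - 24*x^2 + 46*x - 28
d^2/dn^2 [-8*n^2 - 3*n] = -16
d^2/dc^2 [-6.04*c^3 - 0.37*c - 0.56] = -36.24*c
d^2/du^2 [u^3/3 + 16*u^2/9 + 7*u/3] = 2*u + 32/9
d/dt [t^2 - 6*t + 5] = 2*t - 6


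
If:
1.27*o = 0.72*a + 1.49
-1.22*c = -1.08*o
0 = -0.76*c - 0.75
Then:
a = -4.04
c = -0.99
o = -1.11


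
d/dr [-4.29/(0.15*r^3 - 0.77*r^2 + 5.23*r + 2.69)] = (1.9305*r^2 - 6.6066*r + 22.4367)/(0.15*r^3 - 0.77*r^2 + 5.23*r + 2.69)^2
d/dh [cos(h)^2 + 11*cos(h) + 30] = -(2*cos(h) + 11)*sin(h)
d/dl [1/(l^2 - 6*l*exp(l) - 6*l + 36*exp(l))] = 2*(3*l*exp(l) - l - 15*exp(l) + 3)/(l^2 - 6*l*exp(l) - 6*l + 36*exp(l))^2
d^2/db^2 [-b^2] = -2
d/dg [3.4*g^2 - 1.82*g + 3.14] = 6.8*g - 1.82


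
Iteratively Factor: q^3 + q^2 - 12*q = (q + 4)*(q^2 - 3*q) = (q - 3)*(q + 4)*(q)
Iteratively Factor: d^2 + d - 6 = (d + 3)*(d - 2)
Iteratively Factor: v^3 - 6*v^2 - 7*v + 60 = (v + 3)*(v^2 - 9*v + 20) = (v - 5)*(v + 3)*(v - 4)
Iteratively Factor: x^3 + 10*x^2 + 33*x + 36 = (x + 3)*(x^2 + 7*x + 12) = (x + 3)*(x + 4)*(x + 3)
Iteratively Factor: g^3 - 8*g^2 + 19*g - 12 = (g - 1)*(g^2 - 7*g + 12) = (g - 4)*(g - 1)*(g - 3)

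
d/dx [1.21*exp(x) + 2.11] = 1.21*exp(x)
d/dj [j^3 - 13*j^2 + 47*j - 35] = 3*j^2 - 26*j + 47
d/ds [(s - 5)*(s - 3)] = 2*s - 8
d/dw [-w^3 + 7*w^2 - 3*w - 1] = -3*w^2 + 14*w - 3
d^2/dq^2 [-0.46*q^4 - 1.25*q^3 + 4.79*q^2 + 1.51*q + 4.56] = -5.52*q^2 - 7.5*q + 9.58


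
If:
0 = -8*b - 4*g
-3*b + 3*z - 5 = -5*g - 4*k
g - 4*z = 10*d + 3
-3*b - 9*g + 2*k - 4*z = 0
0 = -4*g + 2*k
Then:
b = -4/19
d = -21/190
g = 8/19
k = 16/19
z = -7/19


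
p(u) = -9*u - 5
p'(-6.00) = -9.00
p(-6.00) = 49.00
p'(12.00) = -9.00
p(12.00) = -113.00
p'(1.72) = -9.00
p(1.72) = -20.48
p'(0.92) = -9.00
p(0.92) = -13.28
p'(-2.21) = -9.00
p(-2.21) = 14.89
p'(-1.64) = -9.00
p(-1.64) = 9.76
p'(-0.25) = -9.00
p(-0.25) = -2.75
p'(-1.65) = -9.00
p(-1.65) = 9.85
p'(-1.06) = -9.00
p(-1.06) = 4.54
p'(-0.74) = -9.00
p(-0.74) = 1.66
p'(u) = -9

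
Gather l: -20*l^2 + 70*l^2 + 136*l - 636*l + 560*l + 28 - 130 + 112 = 50*l^2 + 60*l + 10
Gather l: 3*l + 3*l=6*l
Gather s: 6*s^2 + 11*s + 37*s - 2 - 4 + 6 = 6*s^2 + 48*s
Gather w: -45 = -45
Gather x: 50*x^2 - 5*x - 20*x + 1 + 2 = 50*x^2 - 25*x + 3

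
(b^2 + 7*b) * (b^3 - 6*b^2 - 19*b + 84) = b^5 + b^4 - 61*b^3 - 49*b^2 + 588*b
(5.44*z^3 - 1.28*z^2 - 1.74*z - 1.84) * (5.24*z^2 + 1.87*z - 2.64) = 28.5056*z^5 + 3.4656*z^4 - 25.8728*z^3 - 9.5162*z^2 + 1.1528*z + 4.8576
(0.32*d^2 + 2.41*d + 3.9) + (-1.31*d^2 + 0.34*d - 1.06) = -0.99*d^2 + 2.75*d + 2.84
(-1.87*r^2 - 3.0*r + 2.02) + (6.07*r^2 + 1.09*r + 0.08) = 4.2*r^2 - 1.91*r + 2.1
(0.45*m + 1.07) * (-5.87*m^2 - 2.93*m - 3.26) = -2.6415*m^3 - 7.5994*m^2 - 4.6021*m - 3.4882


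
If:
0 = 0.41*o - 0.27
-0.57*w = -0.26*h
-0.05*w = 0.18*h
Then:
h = 0.00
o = 0.66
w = 0.00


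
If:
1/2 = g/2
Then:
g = 1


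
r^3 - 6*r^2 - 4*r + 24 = (r - 6)*(r - 2)*(r + 2)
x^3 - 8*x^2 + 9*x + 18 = (x - 6)*(x - 3)*(x + 1)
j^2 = j^2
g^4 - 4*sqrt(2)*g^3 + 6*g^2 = g^2*(g - 3*sqrt(2))*(g - sqrt(2))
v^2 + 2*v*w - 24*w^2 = (v - 4*w)*(v + 6*w)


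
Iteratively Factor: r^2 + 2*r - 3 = (r + 3)*(r - 1)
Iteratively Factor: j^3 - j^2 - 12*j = (j)*(j^2 - j - 12) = j*(j - 4)*(j + 3)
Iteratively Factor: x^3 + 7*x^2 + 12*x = (x)*(x^2 + 7*x + 12) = x*(x + 3)*(x + 4)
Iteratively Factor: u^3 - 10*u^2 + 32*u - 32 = (u - 4)*(u^2 - 6*u + 8) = (u - 4)*(u - 2)*(u - 4)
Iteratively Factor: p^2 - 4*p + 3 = (p - 1)*(p - 3)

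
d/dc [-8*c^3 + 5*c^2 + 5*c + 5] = -24*c^2 + 10*c + 5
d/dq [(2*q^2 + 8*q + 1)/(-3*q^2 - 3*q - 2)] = (18*q^2 - 2*q - 13)/(9*q^4 + 18*q^3 + 21*q^2 + 12*q + 4)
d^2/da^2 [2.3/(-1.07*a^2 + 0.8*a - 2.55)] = (5.26654*a^2 - 3.9376*a - 2.3*(2.14*a - 0.8)*(4.28*a - 1.6) + 12.5511)/(1.07*a^2 - 0.8*a + 2.55)^3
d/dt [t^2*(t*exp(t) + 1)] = t*(t^2*exp(t) + 3*t*exp(t) + 2)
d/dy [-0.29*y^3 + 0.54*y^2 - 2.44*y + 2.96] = -0.87*y^2 + 1.08*y - 2.44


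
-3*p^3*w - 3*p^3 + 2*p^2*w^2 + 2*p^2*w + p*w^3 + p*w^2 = (-p + w)*(3*p + w)*(p*w + p)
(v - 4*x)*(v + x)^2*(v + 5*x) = v^4 + 3*v^3*x - 17*v^2*x^2 - 39*v*x^3 - 20*x^4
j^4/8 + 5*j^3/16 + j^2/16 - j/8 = j*(j/4 + 1/2)*(j/2 + 1/2)*(j - 1/2)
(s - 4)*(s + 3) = s^2 - s - 12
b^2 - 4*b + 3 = (b - 3)*(b - 1)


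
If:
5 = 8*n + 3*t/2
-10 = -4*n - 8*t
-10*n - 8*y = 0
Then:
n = 25/58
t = 30/29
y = -125/232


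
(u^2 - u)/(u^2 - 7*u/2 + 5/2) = 2*u/(2*u - 5)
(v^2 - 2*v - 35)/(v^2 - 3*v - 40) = (v - 7)/(v - 8)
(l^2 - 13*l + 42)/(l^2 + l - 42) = (l - 7)/(l + 7)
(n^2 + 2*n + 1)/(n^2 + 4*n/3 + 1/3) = 3*(n + 1)/(3*n + 1)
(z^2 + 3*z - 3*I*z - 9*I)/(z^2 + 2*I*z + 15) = (z + 3)/(z + 5*I)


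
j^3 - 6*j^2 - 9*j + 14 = (j - 7)*(j - 1)*(j + 2)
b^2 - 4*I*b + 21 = (b - 7*I)*(b + 3*I)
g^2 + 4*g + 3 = (g + 1)*(g + 3)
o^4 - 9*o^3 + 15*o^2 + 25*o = o*(o - 5)^2*(o + 1)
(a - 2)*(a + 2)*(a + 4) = a^3 + 4*a^2 - 4*a - 16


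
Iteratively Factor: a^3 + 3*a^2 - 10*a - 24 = (a + 2)*(a^2 + a - 12) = (a - 3)*(a + 2)*(a + 4)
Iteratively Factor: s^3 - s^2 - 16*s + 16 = (s - 1)*(s^2 - 16) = (s - 4)*(s - 1)*(s + 4)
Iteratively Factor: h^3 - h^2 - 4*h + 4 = (h + 2)*(h^2 - 3*h + 2) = (h - 1)*(h + 2)*(h - 2)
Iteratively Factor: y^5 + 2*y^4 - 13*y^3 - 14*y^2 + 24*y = (y - 3)*(y^4 + 5*y^3 + 2*y^2 - 8*y) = (y - 3)*(y - 1)*(y^3 + 6*y^2 + 8*y) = y*(y - 3)*(y - 1)*(y^2 + 6*y + 8) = y*(y - 3)*(y - 1)*(y + 2)*(y + 4)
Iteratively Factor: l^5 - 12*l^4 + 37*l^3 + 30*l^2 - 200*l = (l - 5)*(l^4 - 7*l^3 + 2*l^2 + 40*l) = (l - 5)^2*(l^3 - 2*l^2 - 8*l) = (l - 5)^2*(l + 2)*(l^2 - 4*l) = l*(l - 5)^2*(l + 2)*(l - 4)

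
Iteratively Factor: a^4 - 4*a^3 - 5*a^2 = (a + 1)*(a^3 - 5*a^2) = a*(a + 1)*(a^2 - 5*a) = a*(a - 5)*(a + 1)*(a)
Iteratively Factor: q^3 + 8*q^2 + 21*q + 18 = (q + 2)*(q^2 + 6*q + 9) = (q + 2)*(q + 3)*(q + 3)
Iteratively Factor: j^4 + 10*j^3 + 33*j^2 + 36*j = (j)*(j^3 + 10*j^2 + 33*j + 36) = j*(j + 4)*(j^2 + 6*j + 9) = j*(j + 3)*(j + 4)*(j + 3)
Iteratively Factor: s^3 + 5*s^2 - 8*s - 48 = (s + 4)*(s^2 + s - 12) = (s + 4)^2*(s - 3)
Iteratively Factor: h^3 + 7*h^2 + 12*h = (h + 4)*(h^2 + 3*h) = (h + 3)*(h + 4)*(h)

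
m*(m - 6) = m^2 - 6*m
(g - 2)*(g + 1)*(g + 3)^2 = g^4 + 5*g^3 + g^2 - 21*g - 18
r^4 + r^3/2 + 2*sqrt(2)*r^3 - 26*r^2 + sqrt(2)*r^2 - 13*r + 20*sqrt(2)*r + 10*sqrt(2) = (r + 1/2)*(r - 2*sqrt(2))*(r - sqrt(2))*(r + 5*sqrt(2))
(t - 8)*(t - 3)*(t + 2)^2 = t^4 - 7*t^3 - 16*t^2 + 52*t + 96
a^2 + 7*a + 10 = (a + 2)*(a + 5)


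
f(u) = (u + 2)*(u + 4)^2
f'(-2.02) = 3.84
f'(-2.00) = 4.00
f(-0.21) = 25.71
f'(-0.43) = 23.95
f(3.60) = 323.46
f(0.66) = 57.76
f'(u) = (u + 2)*(2*u + 8) + (u + 4)^2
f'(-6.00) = 20.00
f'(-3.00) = -1.00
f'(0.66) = 46.51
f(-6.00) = -16.00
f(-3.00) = -1.00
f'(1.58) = 71.09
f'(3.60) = 142.88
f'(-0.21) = 27.93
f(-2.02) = -0.08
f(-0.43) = 20.01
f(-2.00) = 0.00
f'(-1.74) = 6.28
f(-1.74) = 1.33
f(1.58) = 111.47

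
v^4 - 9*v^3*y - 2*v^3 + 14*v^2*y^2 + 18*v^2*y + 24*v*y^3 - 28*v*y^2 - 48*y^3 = (v - 2)*(v - 6*y)*(v - 4*y)*(v + y)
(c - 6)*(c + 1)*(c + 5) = c^3 - 31*c - 30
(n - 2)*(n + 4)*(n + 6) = n^3 + 8*n^2 + 4*n - 48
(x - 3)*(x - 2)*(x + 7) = x^3 + 2*x^2 - 29*x + 42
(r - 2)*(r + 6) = r^2 + 4*r - 12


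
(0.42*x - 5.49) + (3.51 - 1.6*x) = -1.18*x - 1.98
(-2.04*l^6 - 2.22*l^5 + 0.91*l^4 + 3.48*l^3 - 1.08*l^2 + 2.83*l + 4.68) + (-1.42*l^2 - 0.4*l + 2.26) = -2.04*l^6 - 2.22*l^5 + 0.91*l^4 + 3.48*l^3 - 2.5*l^2 + 2.43*l + 6.94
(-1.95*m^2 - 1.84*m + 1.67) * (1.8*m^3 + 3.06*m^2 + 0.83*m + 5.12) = -3.51*m^5 - 9.279*m^4 - 4.2429*m^3 - 6.401*m^2 - 8.0347*m + 8.5504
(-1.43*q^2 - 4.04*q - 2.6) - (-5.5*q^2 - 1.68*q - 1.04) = 4.07*q^2 - 2.36*q - 1.56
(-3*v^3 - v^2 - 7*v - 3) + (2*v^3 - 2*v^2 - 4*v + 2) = -v^3 - 3*v^2 - 11*v - 1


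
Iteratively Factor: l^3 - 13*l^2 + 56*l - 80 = (l - 5)*(l^2 - 8*l + 16) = (l - 5)*(l - 4)*(l - 4)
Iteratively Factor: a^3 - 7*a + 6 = (a - 1)*(a^2 + a - 6) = (a - 1)*(a + 3)*(a - 2)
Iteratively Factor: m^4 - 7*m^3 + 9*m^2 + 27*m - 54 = (m - 3)*(m^3 - 4*m^2 - 3*m + 18) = (m - 3)*(m + 2)*(m^2 - 6*m + 9) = (m - 3)^2*(m + 2)*(m - 3)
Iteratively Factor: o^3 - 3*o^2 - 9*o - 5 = (o - 5)*(o^2 + 2*o + 1) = (o - 5)*(o + 1)*(o + 1)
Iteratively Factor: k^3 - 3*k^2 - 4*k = (k + 1)*(k^2 - 4*k) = (k - 4)*(k + 1)*(k)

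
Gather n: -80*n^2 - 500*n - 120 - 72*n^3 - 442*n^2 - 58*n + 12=-72*n^3 - 522*n^2 - 558*n - 108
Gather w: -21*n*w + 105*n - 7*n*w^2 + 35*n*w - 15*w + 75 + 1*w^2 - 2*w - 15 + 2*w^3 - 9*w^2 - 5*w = 105*n + 2*w^3 + w^2*(-7*n - 8) + w*(14*n - 22) + 60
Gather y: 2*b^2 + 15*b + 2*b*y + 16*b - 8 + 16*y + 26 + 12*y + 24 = 2*b^2 + 31*b + y*(2*b + 28) + 42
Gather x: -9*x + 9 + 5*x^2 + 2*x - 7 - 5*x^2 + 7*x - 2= 0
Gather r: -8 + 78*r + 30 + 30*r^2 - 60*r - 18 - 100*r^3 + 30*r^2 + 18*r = -100*r^3 + 60*r^2 + 36*r + 4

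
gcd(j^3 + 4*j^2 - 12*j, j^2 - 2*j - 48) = j + 6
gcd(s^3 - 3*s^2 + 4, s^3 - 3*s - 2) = s^2 - s - 2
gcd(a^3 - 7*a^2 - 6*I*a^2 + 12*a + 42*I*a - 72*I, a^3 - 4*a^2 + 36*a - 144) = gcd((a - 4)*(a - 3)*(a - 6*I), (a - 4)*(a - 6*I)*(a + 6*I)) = a^2 + a*(-4 - 6*I) + 24*I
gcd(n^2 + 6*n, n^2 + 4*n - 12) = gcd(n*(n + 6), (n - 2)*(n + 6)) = n + 6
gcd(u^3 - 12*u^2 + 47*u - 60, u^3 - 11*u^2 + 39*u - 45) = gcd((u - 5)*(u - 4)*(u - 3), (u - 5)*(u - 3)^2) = u^2 - 8*u + 15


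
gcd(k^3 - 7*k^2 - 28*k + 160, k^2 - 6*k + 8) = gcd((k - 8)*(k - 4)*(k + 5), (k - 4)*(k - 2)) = k - 4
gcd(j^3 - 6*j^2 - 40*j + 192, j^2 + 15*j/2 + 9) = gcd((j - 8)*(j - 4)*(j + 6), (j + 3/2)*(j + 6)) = j + 6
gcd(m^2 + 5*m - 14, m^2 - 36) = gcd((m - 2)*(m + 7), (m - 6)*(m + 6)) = 1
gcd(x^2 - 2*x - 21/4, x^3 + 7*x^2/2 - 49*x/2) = x - 7/2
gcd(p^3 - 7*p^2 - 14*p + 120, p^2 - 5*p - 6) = p - 6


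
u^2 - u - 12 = (u - 4)*(u + 3)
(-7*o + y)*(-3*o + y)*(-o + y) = -21*o^3 + 31*o^2*y - 11*o*y^2 + y^3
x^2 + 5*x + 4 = (x + 1)*(x + 4)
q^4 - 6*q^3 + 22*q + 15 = (q - 5)*(q - 3)*(q + 1)^2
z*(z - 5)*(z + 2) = z^3 - 3*z^2 - 10*z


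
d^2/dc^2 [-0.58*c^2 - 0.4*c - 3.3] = -1.16000000000000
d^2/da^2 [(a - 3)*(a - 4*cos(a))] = 2*(2*a - 6)*cos(a) + 8*sin(a) + 2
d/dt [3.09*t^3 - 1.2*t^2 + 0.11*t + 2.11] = 9.27*t^2 - 2.4*t + 0.11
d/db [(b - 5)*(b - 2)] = 2*b - 7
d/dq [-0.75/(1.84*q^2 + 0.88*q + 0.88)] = (2.76*q + 0.66)/(1.84*q^2 + 0.88*q + 0.88)^2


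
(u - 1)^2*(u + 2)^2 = u^4 + 2*u^3 - 3*u^2 - 4*u + 4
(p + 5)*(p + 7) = p^2 + 12*p + 35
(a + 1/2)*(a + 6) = a^2 + 13*a/2 + 3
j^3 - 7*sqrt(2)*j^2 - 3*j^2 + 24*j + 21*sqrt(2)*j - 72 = (j - 3)*(j - 4*sqrt(2))*(j - 3*sqrt(2))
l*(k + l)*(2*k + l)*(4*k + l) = 8*k^3*l + 14*k^2*l^2 + 7*k*l^3 + l^4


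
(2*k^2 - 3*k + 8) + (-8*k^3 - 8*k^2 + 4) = -8*k^3 - 6*k^2 - 3*k + 12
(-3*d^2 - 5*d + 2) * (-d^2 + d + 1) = 3*d^4 + 2*d^3 - 10*d^2 - 3*d + 2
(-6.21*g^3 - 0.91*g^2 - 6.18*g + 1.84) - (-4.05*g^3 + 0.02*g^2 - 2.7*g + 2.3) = -2.16*g^3 - 0.93*g^2 - 3.48*g - 0.46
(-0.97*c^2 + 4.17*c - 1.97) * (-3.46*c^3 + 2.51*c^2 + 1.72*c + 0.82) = 3.3562*c^5 - 16.8629*c^4 + 15.6145*c^3 + 1.4323*c^2 + 0.0309999999999997*c - 1.6154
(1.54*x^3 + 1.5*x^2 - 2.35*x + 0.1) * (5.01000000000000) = 7.7154*x^3 + 7.515*x^2 - 11.7735*x + 0.501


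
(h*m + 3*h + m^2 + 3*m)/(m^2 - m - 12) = (h + m)/(m - 4)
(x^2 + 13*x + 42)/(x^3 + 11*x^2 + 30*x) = (x + 7)/(x*(x + 5))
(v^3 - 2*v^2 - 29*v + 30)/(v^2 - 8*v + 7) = (v^2 - v - 30)/(v - 7)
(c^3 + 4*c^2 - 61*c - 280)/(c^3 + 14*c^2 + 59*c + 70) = (c - 8)/(c + 2)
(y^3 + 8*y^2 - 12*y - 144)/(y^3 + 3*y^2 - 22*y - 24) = (y + 6)/(y + 1)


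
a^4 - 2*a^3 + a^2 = a^2*(-I*a + I)*(I*a - I)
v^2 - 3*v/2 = v*(v - 3/2)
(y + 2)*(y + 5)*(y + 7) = y^3 + 14*y^2 + 59*y + 70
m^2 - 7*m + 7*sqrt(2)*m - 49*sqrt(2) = (m - 7)*(m + 7*sqrt(2))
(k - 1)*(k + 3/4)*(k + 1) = k^3 + 3*k^2/4 - k - 3/4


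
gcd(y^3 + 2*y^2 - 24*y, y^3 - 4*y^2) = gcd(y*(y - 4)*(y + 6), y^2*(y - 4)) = y^2 - 4*y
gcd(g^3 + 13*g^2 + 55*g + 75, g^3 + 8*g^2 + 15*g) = g^2 + 8*g + 15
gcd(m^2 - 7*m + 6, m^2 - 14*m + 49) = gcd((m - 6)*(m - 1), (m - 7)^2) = 1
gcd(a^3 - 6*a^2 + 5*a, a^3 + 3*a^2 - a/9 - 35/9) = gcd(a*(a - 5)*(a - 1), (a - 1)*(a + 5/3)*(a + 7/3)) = a - 1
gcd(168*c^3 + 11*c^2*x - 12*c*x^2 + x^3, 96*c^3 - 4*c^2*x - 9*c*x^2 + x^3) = -24*c^2 - 5*c*x + x^2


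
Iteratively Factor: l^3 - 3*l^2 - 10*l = (l + 2)*(l^2 - 5*l) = l*(l + 2)*(l - 5)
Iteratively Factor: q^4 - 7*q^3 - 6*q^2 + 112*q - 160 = (q - 2)*(q^3 - 5*q^2 - 16*q + 80) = (q - 4)*(q - 2)*(q^2 - q - 20) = (q - 5)*(q - 4)*(q - 2)*(q + 4)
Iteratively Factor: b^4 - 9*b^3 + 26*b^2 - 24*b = (b)*(b^3 - 9*b^2 + 26*b - 24) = b*(b - 4)*(b^2 - 5*b + 6) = b*(b - 4)*(b - 3)*(b - 2)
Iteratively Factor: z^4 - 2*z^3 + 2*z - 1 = (z - 1)*(z^3 - z^2 - z + 1) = (z - 1)*(z + 1)*(z^2 - 2*z + 1) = (z - 1)^2*(z + 1)*(z - 1)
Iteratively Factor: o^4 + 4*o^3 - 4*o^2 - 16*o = (o - 2)*(o^3 + 6*o^2 + 8*o) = o*(o - 2)*(o^2 + 6*o + 8) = o*(o - 2)*(o + 2)*(o + 4)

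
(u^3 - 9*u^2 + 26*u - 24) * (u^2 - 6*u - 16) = u^5 - 15*u^4 + 64*u^3 - 36*u^2 - 272*u + 384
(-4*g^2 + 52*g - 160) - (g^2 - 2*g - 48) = -5*g^2 + 54*g - 112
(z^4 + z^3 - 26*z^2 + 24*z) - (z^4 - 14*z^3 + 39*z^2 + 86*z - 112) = 15*z^3 - 65*z^2 - 62*z + 112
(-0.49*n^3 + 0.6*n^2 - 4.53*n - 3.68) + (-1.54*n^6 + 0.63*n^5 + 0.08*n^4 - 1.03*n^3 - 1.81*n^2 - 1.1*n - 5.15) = -1.54*n^6 + 0.63*n^5 + 0.08*n^4 - 1.52*n^3 - 1.21*n^2 - 5.63*n - 8.83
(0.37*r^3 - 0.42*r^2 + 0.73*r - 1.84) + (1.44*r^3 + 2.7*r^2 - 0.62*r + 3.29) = 1.81*r^3 + 2.28*r^2 + 0.11*r + 1.45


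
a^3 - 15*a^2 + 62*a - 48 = (a - 8)*(a - 6)*(a - 1)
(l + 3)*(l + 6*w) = l^2 + 6*l*w + 3*l + 18*w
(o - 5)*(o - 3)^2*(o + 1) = o^4 - 10*o^3 + 28*o^2 - 6*o - 45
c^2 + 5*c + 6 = (c + 2)*(c + 3)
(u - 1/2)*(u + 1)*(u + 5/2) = u^3 + 3*u^2 + 3*u/4 - 5/4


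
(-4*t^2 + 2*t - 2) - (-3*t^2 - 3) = -t^2 + 2*t + 1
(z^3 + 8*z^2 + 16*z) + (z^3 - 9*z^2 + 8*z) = 2*z^3 - z^2 + 24*z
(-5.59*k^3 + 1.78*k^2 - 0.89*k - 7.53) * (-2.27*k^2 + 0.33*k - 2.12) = 12.6893*k^5 - 5.8853*k^4 + 14.4585*k^3 + 13.0258*k^2 - 0.5981*k + 15.9636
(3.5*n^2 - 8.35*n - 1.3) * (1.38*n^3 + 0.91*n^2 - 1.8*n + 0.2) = 4.83*n^5 - 8.338*n^4 - 15.6925*n^3 + 14.547*n^2 + 0.67*n - 0.26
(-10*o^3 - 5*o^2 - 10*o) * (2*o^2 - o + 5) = -20*o^5 - 65*o^3 - 15*o^2 - 50*o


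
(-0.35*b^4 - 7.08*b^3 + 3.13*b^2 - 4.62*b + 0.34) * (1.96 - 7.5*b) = 2.625*b^5 + 52.414*b^4 - 37.3518*b^3 + 40.7848*b^2 - 11.6052*b + 0.6664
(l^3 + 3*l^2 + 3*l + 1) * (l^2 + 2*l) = l^5 + 5*l^4 + 9*l^3 + 7*l^2 + 2*l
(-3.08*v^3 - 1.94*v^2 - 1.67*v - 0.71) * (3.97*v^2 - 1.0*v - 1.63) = -12.2276*v^5 - 4.6218*v^4 + 0.330499999999999*v^3 + 2.0135*v^2 + 3.4321*v + 1.1573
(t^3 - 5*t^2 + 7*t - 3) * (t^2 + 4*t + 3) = t^5 - t^4 - 10*t^3 + 10*t^2 + 9*t - 9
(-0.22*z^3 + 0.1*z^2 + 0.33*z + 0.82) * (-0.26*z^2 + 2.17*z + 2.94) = 0.0572*z^5 - 0.5034*z^4 - 0.5156*z^3 + 0.7969*z^2 + 2.7496*z + 2.4108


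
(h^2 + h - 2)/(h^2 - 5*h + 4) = (h + 2)/(h - 4)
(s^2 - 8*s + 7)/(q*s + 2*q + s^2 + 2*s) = (s^2 - 8*s + 7)/(q*s + 2*q + s^2 + 2*s)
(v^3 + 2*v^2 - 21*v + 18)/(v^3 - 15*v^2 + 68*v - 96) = (v^2 + 5*v - 6)/(v^2 - 12*v + 32)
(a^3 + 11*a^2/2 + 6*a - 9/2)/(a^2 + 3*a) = a + 5/2 - 3/(2*a)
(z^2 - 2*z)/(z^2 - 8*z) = (z - 2)/(z - 8)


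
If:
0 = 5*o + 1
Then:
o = -1/5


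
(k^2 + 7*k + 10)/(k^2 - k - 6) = (k + 5)/(k - 3)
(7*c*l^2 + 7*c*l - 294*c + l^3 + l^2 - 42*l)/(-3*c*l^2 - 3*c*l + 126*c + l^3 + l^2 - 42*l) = (-7*c - l)/(3*c - l)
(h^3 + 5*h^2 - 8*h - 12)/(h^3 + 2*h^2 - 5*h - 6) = (h + 6)/(h + 3)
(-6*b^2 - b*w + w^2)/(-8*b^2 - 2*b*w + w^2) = (-3*b + w)/(-4*b + w)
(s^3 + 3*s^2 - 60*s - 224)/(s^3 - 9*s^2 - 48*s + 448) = (s + 4)/(s - 8)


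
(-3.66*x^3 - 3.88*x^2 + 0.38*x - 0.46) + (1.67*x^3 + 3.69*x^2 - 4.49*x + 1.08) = -1.99*x^3 - 0.19*x^2 - 4.11*x + 0.62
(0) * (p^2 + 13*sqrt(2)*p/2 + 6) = 0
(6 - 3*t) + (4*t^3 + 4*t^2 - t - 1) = 4*t^3 + 4*t^2 - 4*t + 5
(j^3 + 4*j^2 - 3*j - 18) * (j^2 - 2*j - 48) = j^5 + 2*j^4 - 59*j^3 - 204*j^2 + 180*j + 864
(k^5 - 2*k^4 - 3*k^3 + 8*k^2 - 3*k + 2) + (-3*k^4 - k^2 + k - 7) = k^5 - 5*k^4 - 3*k^3 + 7*k^2 - 2*k - 5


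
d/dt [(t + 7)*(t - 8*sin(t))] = t - (t + 7)*(8*cos(t) - 1) - 8*sin(t)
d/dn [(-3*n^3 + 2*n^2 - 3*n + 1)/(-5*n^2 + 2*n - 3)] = (15*n^4 - 12*n^3 + 16*n^2 - 2*n + 7)/(25*n^4 - 20*n^3 + 34*n^2 - 12*n + 9)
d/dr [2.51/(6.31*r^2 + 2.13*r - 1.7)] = (-31.6762*r - 5.3463)/(6.31*r^2 + 2.13*r - 1.7)^2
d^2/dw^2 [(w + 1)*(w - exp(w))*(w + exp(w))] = -4*w*exp(2*w) + 6*w - 8*exp(2*w) + 2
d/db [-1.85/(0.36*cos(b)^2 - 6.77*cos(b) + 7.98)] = (12.5245 - 1.332*cos(b))*sin(b)/(0.36*cos(b)^2 - 6.77*cos(b) + 7.98)^2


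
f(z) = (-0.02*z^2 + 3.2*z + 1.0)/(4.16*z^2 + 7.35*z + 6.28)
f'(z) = (3.2 - 0.04*z)/(4.16*z^2 + 7.35*z + 6.28) + (-8.32*z - 7.35)*(-0.02*z^2 + 3.2*z + 1.0)/(4.16*z^2 + 7.35*z + 6.28)^2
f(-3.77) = -0.30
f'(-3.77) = -0.10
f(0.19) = 0.21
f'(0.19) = 0.17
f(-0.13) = 0.11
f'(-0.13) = 0.47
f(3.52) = 0.14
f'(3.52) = -0.03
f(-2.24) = -0.59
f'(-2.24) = -0.31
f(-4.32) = -0.25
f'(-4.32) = -0.07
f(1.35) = 0.22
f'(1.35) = -0.04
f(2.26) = 0.18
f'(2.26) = -0.04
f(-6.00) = -0.17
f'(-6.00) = -0.03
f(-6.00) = -0.17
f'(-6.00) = -0.03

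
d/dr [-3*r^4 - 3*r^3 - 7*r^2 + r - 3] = -12*r^3 - 9*r^2 - 14*r + 1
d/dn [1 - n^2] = -2*n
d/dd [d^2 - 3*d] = 2*d - 3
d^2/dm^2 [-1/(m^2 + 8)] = 2*(8 - 3*m^2)/(m^2 + 8)^3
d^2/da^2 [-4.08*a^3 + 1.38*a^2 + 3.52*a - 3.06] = 2.76 - 24.48*a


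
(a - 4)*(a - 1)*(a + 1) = a^3 - 4*a^2 - a + 4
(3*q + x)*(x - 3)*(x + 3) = 3*q*x^2 - 27*q + x^3 - 9*x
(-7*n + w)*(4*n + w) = -28*n^2 - 3*n*w + w^2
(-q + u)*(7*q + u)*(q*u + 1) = -7*q^3*u + 6*q^2*u^2 - 7*q^2 + q*u^3 + 6*q*u + u^2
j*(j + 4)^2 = j^3 + 8*j^2 + 16*j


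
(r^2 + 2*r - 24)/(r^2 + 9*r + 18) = (r - 4)/(r + 3)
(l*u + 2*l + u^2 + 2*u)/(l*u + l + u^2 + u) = (u + 2)/(u + 1)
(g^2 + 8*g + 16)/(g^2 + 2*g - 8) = (g + 4)/(g - 2)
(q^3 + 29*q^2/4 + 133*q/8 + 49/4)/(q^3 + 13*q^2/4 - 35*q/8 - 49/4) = (q + 2)/(q - 2)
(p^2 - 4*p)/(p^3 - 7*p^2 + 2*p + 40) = p/(p^2 - 3*p - 10)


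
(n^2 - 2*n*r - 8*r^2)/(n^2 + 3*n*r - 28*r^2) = (n + 2*r)/(n + 7*r)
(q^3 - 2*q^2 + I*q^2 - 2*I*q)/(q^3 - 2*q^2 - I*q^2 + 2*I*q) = (q + I)/(q - I)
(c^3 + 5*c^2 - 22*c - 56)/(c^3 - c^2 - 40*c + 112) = (c + 2)/(c - 4)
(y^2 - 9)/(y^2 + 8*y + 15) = (y - 3)/(y + 5)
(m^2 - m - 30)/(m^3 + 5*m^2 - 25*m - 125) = (m - 6)/(m^2 - 25)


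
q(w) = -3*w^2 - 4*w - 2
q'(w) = -6*w - 4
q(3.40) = -50.28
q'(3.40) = -24.40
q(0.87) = -7.75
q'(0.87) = -9.22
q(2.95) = -39.91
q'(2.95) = -21.70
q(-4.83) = -52.67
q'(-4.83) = 24.98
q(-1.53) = -2.90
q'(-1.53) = 5.18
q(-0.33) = -1.01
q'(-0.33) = -2.02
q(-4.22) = -38.55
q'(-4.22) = 21.32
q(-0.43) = -0.83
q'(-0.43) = -1.42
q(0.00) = -2.00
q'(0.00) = -4.00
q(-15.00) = -617.00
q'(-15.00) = 86.00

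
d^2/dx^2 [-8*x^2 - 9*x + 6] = -16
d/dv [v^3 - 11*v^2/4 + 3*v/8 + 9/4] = 3*v^2 - 11*v/2 + 3/8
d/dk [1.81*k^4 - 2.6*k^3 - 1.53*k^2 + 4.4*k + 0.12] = 7.24*k^3 - 7.8*k^2 - 3.06*k + 4.4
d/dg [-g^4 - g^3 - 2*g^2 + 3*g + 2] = -4*g^3 - 3*g^2 - 4*g + 3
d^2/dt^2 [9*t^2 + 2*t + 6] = 18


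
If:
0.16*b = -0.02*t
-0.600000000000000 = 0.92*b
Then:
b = -0.65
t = 5.22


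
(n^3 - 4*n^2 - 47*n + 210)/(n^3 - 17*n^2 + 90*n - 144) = (n^2 + 2*n - 35)/(n^2 - 11*n + 24)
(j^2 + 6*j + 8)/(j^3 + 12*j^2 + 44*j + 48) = 1/(j + 6)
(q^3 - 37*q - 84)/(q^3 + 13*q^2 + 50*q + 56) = (q^2 - 4*q - 21)/(q^2 + 9*q + 14)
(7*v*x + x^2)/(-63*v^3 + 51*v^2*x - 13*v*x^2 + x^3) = x*(7*v + x)/(-63*v^3 + 51*v^2*x - 13*v*x^2 + x^3)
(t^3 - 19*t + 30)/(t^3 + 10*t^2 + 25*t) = (t^2 - 5*t + 6)/(t*(t + 5))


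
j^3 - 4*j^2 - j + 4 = (j - 4)*(j - 1)*(j + 1)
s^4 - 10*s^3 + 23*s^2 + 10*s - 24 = (s - 6)*(s - 4)*(s - 1)*(s + 1)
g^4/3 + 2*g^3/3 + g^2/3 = g^2*(g/3 + 1/3)*(g + 1)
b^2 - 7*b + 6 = (b - 6)*(b - 1)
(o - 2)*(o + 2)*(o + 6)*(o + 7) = o^4 + 13*o^3 + 38*o^2 - 52*o - 168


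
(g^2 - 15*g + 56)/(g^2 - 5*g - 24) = (g - 7)/(g + 3)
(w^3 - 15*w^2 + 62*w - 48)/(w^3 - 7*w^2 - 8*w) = (w^2 - 7*w + 6)/(w*(w + 1))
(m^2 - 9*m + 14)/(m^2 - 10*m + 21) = (m - 2)/(m - 3)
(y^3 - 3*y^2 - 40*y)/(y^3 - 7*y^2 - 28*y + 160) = y/(y - 4)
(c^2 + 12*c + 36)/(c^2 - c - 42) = (c + 6)/(c - 7)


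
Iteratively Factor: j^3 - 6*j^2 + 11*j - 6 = (j - 1)*(j^2 - 5*j + 6) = (j - 3)*(j - 1)*(j - 2)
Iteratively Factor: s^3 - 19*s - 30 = (s - 5)*(s^2 + 5*s + 6) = (s - 5)*(s + 3)*(s + 2)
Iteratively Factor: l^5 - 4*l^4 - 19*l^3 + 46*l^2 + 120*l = (l - 4)*(l^4 - 19*l^2 - 30*l) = (l - 4)*(l + 2)*(l^3 - 2*l^2 - 15*l) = l*(l - 4)*(l + 2)*(l^2 - 2*l - 15) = l*(l - 5)*(l - 4)*(l + 2)*(l + 3)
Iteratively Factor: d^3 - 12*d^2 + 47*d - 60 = (d - 5)*(d^2 - 7*d + 12) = (d - 5)*(d - 3)*(d - 4)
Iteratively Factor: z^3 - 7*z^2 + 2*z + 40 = (z - 5)*(z^2 - 2*z - 8) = (z - 5)*(z - 4)*(z + 2)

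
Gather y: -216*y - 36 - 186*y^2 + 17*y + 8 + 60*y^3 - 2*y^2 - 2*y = 60*y^3 - 188*y^2 - 201*y - 28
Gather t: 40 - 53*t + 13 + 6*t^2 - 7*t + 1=6*t^2 - 60*t + 54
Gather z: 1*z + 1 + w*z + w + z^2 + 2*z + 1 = w + z^2 + z*(w + 3) + 2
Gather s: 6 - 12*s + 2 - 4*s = 8 - 16*s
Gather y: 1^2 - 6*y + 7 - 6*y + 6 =14 - 12*y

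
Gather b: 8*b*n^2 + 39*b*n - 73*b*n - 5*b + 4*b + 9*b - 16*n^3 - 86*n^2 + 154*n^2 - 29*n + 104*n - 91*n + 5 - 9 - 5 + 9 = b*(8*n^2 - 34*n + 8) - 16*n^3 + 68*n^2 - 16*n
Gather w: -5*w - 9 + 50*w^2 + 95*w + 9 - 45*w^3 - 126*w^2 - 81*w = -45*w^3 - 76*w^2 + 9*w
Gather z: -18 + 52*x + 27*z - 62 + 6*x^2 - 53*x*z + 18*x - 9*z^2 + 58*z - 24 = 6*x^2 + 70*x - 9*z^2 + z*(85 - 53*x) - 104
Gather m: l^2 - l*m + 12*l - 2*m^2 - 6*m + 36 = l^2 + 12*l - 2*m^2 + m*(-l - 6) + 36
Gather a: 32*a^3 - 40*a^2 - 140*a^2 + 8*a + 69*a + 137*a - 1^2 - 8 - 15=32*a^3 - 180*a^2 + 214*a - 24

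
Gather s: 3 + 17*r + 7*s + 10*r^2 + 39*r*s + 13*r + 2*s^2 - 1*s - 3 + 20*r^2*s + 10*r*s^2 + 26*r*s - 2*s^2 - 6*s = 10*r^2 + 10*r*s^2 + 30*r + s*(20*r^2 + 65*r)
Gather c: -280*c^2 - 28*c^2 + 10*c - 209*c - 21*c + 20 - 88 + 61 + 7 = -308*c^2 - 220*c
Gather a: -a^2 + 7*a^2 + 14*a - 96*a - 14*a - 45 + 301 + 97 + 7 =6*a^2 - 96*a + 360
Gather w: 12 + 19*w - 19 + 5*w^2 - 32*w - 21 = 5*w^2 - 13*w - 28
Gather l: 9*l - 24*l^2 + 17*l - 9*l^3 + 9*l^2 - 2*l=-9*l^3 - 15*l^2 + 24*l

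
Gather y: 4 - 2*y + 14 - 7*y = 18 - 9*y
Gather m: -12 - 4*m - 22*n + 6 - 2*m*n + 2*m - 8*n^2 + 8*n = m*(-2*n - 2) - 8*n^2 - 14*n - 6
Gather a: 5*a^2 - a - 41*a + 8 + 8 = 5*a^2 - 42*a + 16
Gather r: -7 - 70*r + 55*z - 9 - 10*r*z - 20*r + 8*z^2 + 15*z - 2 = r*(-10*z - 90) + 8*z^2 + 70*z - 18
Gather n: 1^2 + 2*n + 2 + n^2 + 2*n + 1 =n^2 + 4*n + 4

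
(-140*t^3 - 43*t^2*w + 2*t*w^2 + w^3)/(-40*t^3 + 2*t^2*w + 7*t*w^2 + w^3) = (7*t - w)/(2*t - w)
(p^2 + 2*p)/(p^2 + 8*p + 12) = p/(p + 6)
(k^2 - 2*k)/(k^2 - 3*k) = (k - 2)/(k - 3)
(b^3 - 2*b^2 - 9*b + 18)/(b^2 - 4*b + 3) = (b^2 + b - 6)/(b - 1)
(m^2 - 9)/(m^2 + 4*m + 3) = (m - 3)/(m + 1)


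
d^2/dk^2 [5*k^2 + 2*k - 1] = 10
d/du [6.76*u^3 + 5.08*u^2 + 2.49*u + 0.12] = 20.28*u^2 + 10.16*u + 2.49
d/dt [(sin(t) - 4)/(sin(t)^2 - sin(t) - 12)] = -cos(t)/(sin(t) + 3)^2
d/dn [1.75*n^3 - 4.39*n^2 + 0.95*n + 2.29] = 5.25*n^2 - 8.78*n + 0.95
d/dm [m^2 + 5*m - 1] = 2*m + 5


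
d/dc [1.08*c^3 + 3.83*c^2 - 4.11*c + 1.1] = 3.24*c^2 + 7.66*c - 4.11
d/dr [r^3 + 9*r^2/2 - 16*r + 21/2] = 3*r^2 + 9*r - 16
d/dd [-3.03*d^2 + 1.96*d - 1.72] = 1.96 - 6.06*d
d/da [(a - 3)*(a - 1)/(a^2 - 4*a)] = 6*(2 - a)/(a^2*(a^2 - 8*a + 16))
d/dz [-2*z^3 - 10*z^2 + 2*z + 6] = -6*z^2 - 20*z + 2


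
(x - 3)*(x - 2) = x^2 - 5*x + 6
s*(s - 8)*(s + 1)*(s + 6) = s^4 - s^3 - 50*s^2 - 48*s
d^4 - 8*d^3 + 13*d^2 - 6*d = d*(d - 6)*(d - 1)^2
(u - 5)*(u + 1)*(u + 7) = u^3 + 3*u^2 - 33*u - 35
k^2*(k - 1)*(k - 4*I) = k^4 - k^3 - 4*I*k^3 + 4*I*k^2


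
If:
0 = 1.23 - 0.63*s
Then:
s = 1.95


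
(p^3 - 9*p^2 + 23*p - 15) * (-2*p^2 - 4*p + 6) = -2*p^5 + 14*p^4 - 4*p^3 - 116*p^2 + 198*p - 90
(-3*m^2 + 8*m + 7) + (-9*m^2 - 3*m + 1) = -12*m^2 + 5*m + 8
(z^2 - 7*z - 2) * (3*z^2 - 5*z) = 3*z^4 - 26*z^3 + 29*z^2 + 10*z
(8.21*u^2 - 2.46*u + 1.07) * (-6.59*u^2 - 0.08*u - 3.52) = -54.1039*u^4 + 15.5546*u^3 - 35.7537*u^2 + 8.5736*u - 3.7664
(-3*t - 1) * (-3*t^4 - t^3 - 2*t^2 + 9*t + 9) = 9*t^5 + 6*t^4 + 7*t^3 - 25*t^2 - 36*t - 9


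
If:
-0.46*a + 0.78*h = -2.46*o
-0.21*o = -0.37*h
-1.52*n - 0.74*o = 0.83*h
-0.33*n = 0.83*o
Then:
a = 0.00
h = 0.00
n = 0.00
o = 0.00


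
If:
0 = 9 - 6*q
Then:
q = 3/2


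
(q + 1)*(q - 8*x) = q^2 - 8*q*x + q - 8*x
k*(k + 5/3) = k^2 + 5*k/3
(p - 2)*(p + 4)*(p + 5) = p^3 + 7*p^2 + 2*p - 40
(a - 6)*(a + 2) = a^2 - 4*a - 12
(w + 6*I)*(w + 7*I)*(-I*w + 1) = -I*w^3 + 14*w^2 + 55*I*w - 42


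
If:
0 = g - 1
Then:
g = 1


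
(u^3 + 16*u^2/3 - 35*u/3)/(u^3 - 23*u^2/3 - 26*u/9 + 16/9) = 3*u*(3*u^2 + 16*u - 35)/(9*u^3 - 69*u^2 - 26*u + 16)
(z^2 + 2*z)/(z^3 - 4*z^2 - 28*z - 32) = z/(z^2 - 6*z - 16)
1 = 1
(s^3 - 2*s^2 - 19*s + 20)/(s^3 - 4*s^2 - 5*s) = (s^2 + 3*s - 4)/(s*(s + 1))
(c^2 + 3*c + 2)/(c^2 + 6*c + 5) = (c + 2)/(c + 5)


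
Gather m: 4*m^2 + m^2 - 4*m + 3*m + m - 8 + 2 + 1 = 5*m^2 - 5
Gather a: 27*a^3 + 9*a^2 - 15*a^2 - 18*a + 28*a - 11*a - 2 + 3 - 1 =27*a^3 - 6*a^2 - a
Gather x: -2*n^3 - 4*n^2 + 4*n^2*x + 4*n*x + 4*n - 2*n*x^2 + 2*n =-2*n^3 - 4*n^2 - 2*n*x^2 + 6*n + x*(4*n^2 + 4*n)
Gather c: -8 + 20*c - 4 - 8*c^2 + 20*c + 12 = -8*c^2 + 40*c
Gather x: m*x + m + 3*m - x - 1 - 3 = 4*m + x*(m - 1) - 4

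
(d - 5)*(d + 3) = d^2 - 2*d - 15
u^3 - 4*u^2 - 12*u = u*(u - 6)*(u + 2)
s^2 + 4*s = s*(s + 4)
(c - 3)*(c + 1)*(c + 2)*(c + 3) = c^4 + 3*c^3 - 7*c^2 - 27*c - 18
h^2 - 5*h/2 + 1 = (h - 2)*(h - 1/2)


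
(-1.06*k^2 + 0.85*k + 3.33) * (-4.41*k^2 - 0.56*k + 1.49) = 4.6746*k^4 - 3.1549*k^3 - 16.7407*k^2 - 0.5983*k + 4.9617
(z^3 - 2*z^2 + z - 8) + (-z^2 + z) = z^3 - 3*z^2 + 2*z - 8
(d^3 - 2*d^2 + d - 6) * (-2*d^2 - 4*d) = -2*d^5 + 6*d^3 + 8*d^2 + 24*d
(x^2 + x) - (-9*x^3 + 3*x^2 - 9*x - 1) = 9*x^3 - 2*x^2 + 10*x + 1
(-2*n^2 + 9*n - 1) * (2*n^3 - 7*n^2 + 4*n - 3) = -4*n^5 + 32*n^4 - 73*n^3 + 49*n^2 - 31*n + 3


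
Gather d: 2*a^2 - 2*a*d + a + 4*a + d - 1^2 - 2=2*a^2 + 5*a + d*(1 - 2*a) - 3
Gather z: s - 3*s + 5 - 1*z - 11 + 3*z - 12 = -2*s + 2*z - 18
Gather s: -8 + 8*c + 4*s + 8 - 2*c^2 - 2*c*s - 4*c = -2*c^2 + 4*c + s*(4 - 2*c)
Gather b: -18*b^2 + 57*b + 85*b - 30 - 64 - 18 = -18*b^2 + 142*b - 112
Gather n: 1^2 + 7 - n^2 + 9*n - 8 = -n^2 + 9*n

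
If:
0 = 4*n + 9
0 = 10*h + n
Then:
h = 9/40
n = -9/4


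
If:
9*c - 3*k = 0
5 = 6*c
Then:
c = 5/6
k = 5/2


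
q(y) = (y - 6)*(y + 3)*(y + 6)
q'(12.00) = 468.00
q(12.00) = 1620.00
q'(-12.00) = 324.00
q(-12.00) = -972.00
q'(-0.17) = -36.93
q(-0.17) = -101.80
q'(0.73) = -30.02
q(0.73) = -132.29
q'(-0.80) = -38.88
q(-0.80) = -77.79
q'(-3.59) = -18.88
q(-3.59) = 13.64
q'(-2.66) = -30.73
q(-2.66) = -9.83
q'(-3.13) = -25.39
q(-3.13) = 3.41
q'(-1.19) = -38.89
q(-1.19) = -62.60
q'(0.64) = -30.93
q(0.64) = -129.55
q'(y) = (y - 6)*(y + 3) + (y - 6)*(y + 6) + (y + 3)*(y + 6) = 3*y^2 + 6*y - 36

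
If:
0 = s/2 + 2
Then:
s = -4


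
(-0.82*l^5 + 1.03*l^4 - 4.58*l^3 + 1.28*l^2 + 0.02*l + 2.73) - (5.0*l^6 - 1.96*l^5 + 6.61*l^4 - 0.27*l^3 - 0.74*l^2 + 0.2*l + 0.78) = -5.0*l^6 + 1.14*l^5 - 5.58*l^4 - 4.31*l^3 + 2.02*l^2 - 0.18*l + 1.95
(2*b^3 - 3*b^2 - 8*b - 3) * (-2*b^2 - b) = -4*b^5 + 4*b^4 + 19*b^3 + 14*b^2 + 3*b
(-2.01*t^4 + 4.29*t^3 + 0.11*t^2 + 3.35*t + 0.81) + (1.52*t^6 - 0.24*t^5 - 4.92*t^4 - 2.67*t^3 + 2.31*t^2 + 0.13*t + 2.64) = 1.52*t^6 - 0.24*t^5 - 6.93*t^4 + 1.62*t^3 + 2.42*t^2 + 3.48*t + 3.45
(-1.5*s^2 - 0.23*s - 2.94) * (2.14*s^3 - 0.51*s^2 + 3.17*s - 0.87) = -3.21*s^5 + 0.2728*s^4 - 10.9293*s^3 + 2.0753*s^2 - 9.1197*s + 2.5578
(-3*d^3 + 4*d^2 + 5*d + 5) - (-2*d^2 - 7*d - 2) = -3*d^3 + 6*d^2 + 12*d + 7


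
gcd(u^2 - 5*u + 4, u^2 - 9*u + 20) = u - 4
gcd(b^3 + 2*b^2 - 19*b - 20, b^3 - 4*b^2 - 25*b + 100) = b^2 + b - 20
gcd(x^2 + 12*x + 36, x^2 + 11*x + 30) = x + 6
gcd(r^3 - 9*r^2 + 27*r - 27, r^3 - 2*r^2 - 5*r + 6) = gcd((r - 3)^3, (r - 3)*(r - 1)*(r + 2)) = r - 3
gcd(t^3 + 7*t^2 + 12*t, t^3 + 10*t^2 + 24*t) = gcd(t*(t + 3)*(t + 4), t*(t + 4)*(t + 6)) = t^2 + 4*t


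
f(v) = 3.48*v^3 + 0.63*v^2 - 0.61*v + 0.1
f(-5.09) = -439.39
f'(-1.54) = 22.21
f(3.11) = 108.98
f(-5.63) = -597.51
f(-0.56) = 0.03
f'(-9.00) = 833.69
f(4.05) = 239.14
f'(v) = 10.44*v^2 + 1.26*v - 0.61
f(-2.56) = -52.59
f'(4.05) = 175.74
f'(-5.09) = 263.46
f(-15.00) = -11594.00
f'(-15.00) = 2329.49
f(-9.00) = -2480.30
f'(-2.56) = 64.58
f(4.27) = 279.92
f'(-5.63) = 323.21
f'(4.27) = 195.12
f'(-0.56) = 1.96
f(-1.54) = -10.18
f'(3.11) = 104.29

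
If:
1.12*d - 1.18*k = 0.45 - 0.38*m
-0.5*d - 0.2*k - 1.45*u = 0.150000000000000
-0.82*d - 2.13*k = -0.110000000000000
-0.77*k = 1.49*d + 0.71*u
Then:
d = 0.04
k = 0.04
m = 1.18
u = -0.12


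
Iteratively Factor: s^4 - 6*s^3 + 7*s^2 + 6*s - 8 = (s - 2)*(s^3 - 4*s^2 - s + 4) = (s - 4)*(s - 2)*(s^2 - 1) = (s - 4)*(s - 2)*(s + 1)*(s - 1)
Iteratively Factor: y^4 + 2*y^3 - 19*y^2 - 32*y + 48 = (y + 4)*(y^3 - 2*y^2 - 11*y + 12) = (y - 1)*(y + 4)*(y^2 - y - 12) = (y - 1)*(y + 3)*(y + 4)*(y - 4)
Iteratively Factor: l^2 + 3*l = (l)*(l + 3)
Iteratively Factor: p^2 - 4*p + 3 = (p - 3)*(p - 1)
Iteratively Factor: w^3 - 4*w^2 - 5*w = (w + 1)*(w^2 - 5*w) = w*(w + 1)*(w - 5)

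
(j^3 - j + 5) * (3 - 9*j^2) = -9*j^5 + 12*j^3 - 45*j^2 - 3*j + 15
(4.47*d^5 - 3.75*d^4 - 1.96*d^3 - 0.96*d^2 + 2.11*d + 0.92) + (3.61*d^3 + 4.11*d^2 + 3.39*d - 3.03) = 4.47*d^5 - 3.75*d^4 + 1.65*d^3 + 3.15*d^2 + 5.5*d - 2.11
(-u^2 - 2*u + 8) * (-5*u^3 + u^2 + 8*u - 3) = 5*u^5 + 9*u^4 - 50*u^3 - 5*u^2 + 70*u - 24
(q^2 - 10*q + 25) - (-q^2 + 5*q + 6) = 2*q^2 - 15*q + 19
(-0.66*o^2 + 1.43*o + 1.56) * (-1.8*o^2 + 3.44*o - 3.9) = 1.188*o^4 - 4.8444*o^3 + 4.6852*o^2 - 0.210599999999999*o - 6.084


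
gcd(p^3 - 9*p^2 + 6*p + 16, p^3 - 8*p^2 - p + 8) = p^2 - 7*p - 8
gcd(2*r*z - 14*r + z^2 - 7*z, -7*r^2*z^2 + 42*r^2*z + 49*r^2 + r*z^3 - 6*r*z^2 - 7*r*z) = z - 7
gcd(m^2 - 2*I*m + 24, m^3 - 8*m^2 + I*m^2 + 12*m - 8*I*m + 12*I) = 1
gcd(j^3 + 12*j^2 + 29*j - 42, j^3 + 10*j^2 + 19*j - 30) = j^2 + 5*j - 6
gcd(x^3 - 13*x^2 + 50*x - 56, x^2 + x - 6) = x - 2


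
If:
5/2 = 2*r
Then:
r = 5/4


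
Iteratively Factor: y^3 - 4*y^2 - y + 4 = (y - 1)*(y^2 - 3*y - 4) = (y - 4)*(y - 1)*(y + 1)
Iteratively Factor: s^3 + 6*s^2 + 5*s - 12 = (s + 4)*(s^2 + 2*s - 3) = (s + 3)*(s + 4)*(s - 1)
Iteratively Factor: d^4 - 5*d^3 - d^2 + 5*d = (d - 5)*(d^3 - d) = d*(d - 5)*(d^2 - 1) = d*(d - 5)*(d + 1)*(d - 1)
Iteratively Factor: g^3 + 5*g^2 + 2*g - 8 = (g + 4)*(g^2 + g - 2) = (g + 2)*(g + 4)*(g - 1)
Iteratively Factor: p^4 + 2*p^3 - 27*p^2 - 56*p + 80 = (p + 4)*(p^3 - 2*p^2 - 19*p + 20) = (p - 1)*(p + 4)*(p^2 - p - 20) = (p - 1)*(p + 4)^2*(p - 5)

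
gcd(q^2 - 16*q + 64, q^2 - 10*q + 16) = q - 8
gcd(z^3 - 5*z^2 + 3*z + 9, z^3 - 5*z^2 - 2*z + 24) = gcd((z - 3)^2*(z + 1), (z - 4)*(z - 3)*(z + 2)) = z - 3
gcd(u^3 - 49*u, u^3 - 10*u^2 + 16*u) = u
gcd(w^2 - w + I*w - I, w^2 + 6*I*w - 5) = w + I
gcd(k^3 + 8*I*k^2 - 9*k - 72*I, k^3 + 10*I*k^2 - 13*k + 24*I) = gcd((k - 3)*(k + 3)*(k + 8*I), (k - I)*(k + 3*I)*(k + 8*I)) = k + 8*I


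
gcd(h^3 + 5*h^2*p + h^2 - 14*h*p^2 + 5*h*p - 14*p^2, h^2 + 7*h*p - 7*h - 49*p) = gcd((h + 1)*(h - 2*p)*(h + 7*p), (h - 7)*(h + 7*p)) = h + 7*p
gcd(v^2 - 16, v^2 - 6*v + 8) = v - 4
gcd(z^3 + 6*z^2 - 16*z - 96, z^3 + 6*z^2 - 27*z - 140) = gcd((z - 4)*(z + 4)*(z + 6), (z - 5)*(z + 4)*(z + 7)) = z + 4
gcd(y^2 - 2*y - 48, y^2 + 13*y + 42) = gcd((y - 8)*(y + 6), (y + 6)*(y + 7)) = y + 6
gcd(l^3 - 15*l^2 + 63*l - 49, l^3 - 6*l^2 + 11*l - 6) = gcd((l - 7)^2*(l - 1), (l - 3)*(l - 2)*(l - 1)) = l - 1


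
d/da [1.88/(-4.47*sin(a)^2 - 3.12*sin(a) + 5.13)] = (16.8072*sin(a) + 5.8656)*cos(a)/(4.47*sin(a)^2 + 3.12*sin(a) - 5.13)^2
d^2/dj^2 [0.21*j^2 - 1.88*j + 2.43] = 0.420000000000000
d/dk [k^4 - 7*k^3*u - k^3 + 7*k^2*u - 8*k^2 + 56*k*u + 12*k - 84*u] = 4*k^3 - 21*k^2*u - 3*k^2 + 14*k*u - 16*k + 56*u + 12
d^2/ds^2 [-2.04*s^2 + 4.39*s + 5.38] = -4.08000000000000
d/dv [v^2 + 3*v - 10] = 2*v + 3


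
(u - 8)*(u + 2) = u^2 - 6*u - 16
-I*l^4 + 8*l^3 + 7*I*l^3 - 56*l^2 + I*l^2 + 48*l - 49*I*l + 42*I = (l - 6)*(l + I)*(l + 7*I)*(-I*l + I)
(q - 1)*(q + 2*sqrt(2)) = q^2 - q + 2*sqrt(2)*q - 2*sqrt(2)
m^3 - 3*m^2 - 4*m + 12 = (m - 3)*(m - 2)*(m + 2)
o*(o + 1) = o^2 + o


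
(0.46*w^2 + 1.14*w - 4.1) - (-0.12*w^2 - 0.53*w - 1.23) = 0.58*w^2 + 1.67*w - 2.87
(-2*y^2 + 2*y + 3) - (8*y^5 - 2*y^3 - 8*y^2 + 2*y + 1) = -8*y^5 + 2*y^3 + 6*y^2 + 2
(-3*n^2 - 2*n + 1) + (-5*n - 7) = -3*n^2 - 7*n - 6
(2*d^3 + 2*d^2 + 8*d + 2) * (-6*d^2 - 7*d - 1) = -12*d^5 - 26*d^4 - 64*d^3 - 70*d^2 - 22*d - 2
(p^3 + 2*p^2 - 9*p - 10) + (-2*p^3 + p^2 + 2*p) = -p^3 + 3*p^2 - 7*p - 10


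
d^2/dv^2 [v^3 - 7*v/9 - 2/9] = 6*v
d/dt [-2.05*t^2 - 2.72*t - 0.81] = -4.1*t - 2.72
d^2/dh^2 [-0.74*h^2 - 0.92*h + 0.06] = -1.48000000000000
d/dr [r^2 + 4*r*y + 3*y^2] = 2*r + 4*y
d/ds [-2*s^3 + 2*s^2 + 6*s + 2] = -6*s^2 + 4*s + 6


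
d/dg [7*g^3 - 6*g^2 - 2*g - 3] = 21*g^2 - 12*g - 2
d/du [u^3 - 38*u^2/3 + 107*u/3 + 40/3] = 3*u^2 - 76*u/3 + 107/3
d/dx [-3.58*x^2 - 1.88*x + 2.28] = -7.16*x - 1.88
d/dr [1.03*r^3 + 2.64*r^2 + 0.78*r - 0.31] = 3.09*r^2 + 5.28*r + 0.78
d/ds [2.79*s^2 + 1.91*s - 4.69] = 5.58*s + 1.91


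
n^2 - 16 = (n - 4)*(n + 4)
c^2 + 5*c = c*(c + 5)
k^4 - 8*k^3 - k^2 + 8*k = k*(k - 8)*(k - 1)*(k + 1)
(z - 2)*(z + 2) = z^2 - 4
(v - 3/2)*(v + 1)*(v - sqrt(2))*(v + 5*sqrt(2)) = v^4 - v^3/2 + 4*sqrt(2)*v^3 - 23*v^2/2 - 2*sqrt(2)*v^2 - 6*sqrt(2)*v + 5*v + 15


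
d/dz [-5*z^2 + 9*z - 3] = 9 - 10*z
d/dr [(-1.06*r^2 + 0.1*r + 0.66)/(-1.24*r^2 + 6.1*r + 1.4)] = (-6.342*r^2 - 1.3312*r - 3.886)/(1.5376*r^4 - 15.128*r^3 + 33.738*r^2 + 17.08*r + 1.96)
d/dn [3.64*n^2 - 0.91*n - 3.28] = 7.28*n - 0.91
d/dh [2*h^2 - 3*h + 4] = 4*h - 3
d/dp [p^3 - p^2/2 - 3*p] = 3*p^2 - p - 3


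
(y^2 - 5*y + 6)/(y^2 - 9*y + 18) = (y - 2)/(y - 6)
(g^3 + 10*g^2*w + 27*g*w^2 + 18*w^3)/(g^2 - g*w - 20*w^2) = (-g^3 - 10*g^2*w - 27*g*w^2 - 18*w^3)/(-g^2 + g*w + 20*w^2)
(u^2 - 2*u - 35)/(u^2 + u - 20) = (u - 7)/(u - 4)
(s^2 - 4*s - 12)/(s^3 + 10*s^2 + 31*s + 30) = (s - 6)/(s^2 + 8*s + 15)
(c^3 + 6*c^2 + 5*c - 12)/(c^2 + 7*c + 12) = c - 1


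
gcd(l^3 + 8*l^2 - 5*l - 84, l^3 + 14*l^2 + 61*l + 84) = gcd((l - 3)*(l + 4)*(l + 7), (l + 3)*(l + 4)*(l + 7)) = l^2 + 11*l + 28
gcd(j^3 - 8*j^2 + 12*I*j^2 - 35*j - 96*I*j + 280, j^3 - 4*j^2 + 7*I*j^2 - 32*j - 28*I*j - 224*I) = j^2 + j*(-8 + 7*I) - 56*I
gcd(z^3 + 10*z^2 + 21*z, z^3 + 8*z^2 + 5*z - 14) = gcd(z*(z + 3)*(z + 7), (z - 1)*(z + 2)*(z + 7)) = z + 7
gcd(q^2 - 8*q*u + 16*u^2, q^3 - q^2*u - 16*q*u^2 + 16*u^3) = q - 4*u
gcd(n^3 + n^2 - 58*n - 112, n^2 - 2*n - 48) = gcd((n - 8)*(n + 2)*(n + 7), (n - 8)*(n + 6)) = n - 8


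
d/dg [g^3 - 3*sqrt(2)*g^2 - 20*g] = 3*g^2 - 6*sqrt(2)*g - 20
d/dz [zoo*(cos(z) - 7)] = zoo*sin(z)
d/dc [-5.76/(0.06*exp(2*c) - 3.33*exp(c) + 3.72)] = (0.6912*exp(c) - 19.1808)*exp(c)/(0.06*exp(2*c) - 3.33*exp(c) + 3.72)^2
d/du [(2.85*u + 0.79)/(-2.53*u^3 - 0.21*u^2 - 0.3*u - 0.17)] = (14.421*u^3 + 6.5946*u^2 + 0.3318*u - 0.2475)/(6.4009*u^6 + 1.0626*u^5 + 1.5621*u^4 + 0.9862*u^3 + 0.1614*u^2 + 0.102*u + 0.0289)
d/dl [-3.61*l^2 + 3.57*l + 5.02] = 3.57 - 7.22*l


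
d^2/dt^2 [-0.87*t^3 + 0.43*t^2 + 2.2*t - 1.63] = 0.86 - 5.22*t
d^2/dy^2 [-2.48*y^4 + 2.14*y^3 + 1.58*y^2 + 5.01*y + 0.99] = -29.76*y^2 + 12.84*y + 3.16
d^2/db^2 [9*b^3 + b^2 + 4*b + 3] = 54*b + 2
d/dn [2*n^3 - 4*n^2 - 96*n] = 6*n^2 - 8*n - 96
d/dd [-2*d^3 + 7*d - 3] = 7 - 6*d^2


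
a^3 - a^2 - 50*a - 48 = (a - 8)*(a + 1)*(a + 6)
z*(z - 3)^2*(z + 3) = z^4 - 3*z^3 - 9*z^2 + 27*z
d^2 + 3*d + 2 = (d + 1)*(d + 2)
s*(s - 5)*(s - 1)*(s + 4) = s^4 - 2*s^3 - 19*s^2 + 20*s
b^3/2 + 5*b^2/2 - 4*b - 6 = (b/2 + 1/2)*(b - 2)*(b + 6)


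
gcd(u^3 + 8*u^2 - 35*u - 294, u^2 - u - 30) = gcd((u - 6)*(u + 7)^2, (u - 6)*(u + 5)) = u - 6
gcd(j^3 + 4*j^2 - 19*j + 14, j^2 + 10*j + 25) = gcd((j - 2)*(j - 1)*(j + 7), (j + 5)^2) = 1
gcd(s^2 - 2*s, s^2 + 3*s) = s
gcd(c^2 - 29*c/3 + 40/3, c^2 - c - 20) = 1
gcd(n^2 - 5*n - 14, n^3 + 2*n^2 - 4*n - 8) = n + 2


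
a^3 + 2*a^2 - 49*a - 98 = (a - 7)*(a + 2)*(a + 7)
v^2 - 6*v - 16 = (v - 8)*(v + 2)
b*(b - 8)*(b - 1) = b^3 - 9*b^2 + 8*b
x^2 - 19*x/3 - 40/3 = (x - 8)*(x + 5/3)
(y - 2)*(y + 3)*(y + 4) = y^3 + 5*y^2 - 2*y - 24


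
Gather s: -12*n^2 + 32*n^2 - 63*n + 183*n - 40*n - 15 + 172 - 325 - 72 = 20*n^2 + 80*n - 240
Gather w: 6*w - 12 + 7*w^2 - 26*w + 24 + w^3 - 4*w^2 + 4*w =w^3 + 3*w^2 - 16*w + 12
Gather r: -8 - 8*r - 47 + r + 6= -7*r - 49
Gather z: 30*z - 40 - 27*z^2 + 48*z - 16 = -27*z^2 + 78*z - 56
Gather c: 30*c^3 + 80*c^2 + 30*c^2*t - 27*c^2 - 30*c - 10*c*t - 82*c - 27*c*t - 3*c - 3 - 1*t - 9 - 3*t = 30*c^3 + c^2*(30*t + 53) + c*(-37*t - 115) - 4*t - 12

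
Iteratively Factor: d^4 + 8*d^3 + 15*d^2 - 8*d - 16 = (d + 4)*(d^3 + 4*d^2 - d - 4) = (d + 1)*(d + 4)*(d^2 + 3*d - 4) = (d + 1)*(d + 4)^2*(d - 1)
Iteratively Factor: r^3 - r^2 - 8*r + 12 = (r + 3)*(r^2 - 4*r + 4) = (r - 2)*(r + 3)*(r - 2)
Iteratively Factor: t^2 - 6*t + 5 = (t - 5)*(t - 1)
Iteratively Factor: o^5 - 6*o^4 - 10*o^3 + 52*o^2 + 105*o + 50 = (o + 1)*(o^4 - 7*o^3 - 3*o^2 + 55*o + 50) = (o + 1)^2*(o^3 - 8*o^2 + 5*o + 50) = (o - 5)*(o + 1)^2*(o^2 - 3*o - 10) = (o - 5)*(o + 1)^2*(o + 2)*(o - 5)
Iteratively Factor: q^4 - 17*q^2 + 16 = (q + 1)*(q^3 - q^2 - 16*q + 16) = (q - 4)*(q + 1)*(q^2 + 3*q - 4) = (q - 4)*(q - 1)*(q + 1)*(q + 4)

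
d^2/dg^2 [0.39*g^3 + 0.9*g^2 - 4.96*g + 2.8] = 2.34*g + 1.8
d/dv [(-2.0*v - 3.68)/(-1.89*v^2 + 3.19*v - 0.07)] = (-3.78*v^2 - 13.9104*v + 11.8792)/(3.5721*v^4 - 12.0582*v^3 + 10.4407*v^2 - 0.4466*v + 0.0049)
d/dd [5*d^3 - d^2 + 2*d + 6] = 15*d^2 - 2*d + 2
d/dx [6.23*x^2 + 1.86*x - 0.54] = 12.46*x + 1.86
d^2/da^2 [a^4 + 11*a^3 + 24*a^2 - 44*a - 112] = 12*a^2 + 66*a + 48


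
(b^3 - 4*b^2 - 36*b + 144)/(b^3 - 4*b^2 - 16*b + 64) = (b^2 - 36)/(b^2 - 16)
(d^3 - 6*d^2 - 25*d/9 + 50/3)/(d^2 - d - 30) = (d^2 - 25/9)/(d + 5)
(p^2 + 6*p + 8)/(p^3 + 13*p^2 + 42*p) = (p^2 + 6*p + 8)/(p*(p^2 + 13*p + 42))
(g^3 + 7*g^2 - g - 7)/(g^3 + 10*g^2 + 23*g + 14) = (g - 1)/(g + 2)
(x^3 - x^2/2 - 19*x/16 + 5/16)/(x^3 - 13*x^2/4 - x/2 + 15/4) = (x - 1/4)/(x - 3)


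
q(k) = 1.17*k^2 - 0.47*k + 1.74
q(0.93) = 2.31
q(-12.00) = 175.86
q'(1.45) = 2.92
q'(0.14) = -0.14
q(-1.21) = 4.02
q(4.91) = 27.64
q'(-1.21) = -3.30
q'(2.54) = 5.47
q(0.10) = 1.70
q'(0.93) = 1.71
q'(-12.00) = -28.55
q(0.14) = 1.70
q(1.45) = 3.52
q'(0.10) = -0.24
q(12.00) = 164.58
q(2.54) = 8.09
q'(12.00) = 27.61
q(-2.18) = 8.32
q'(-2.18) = -5.57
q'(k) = 2.34*k - 0.47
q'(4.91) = 11.02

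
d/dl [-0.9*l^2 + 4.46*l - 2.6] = 4.46 - 1.8*l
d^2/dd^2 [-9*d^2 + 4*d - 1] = -18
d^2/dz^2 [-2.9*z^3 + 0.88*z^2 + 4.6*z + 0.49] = 1.76 - 17.4*z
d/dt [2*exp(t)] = 2*exp(t)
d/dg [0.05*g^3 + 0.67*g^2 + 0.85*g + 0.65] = 0.15*g^2 + 1.34*g + 0.85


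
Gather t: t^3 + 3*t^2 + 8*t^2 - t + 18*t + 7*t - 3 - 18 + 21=t^3 + 11*t^2 + 24*t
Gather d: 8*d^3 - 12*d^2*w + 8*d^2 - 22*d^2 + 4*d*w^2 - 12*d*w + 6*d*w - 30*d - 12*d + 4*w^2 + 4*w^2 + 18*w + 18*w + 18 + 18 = 8*d^3 + d^2*(-12*w - 14) + d*(4*w^2 - 6*w - 42) + 8*w^2 + 36*w + 36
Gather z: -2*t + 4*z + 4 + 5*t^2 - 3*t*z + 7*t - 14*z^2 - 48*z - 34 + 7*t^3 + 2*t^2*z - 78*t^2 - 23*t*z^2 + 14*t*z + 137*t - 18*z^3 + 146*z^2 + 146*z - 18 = 7*t^3 - 73*t^2 + 142*t - 18*z^3 + z^2*(132 - 23*t) + z*(2*t^2 + 11*t + 102) - 48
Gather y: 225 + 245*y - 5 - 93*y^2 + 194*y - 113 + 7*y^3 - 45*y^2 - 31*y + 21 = 7*y^3 - 138*y^2 + 408*y + 128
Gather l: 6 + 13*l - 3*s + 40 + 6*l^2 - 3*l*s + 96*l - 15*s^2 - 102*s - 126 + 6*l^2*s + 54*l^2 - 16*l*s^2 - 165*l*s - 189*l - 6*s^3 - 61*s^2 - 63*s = l^2*(6*s + 60) + l*(-16*s^2 - 168*s - 80) - 6*s^3 - 76*s^2 - 168*s - 80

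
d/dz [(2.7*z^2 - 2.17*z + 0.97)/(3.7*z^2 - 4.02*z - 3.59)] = (-2.825*z^2 - 26.564*z + 11.6897)/(13.69*z^4 - 29.748*z^3 - 10.4056*z^2 + 28.8636*z + 12.8881)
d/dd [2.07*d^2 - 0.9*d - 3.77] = 4.14*d - 0.9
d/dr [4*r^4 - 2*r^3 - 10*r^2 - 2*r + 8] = 16*r^3 - 6*r^2 - 20*r - 2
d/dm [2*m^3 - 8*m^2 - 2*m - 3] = 6*m^2 - 16*m - 2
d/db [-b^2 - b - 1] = -2*b - 1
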